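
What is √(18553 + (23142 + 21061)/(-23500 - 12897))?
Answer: 3*√2730702468354/36397 ≈ 136.20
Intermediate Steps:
√(18553 + (23142 + 21061)/(-23500 - 12897)) = √(18553 + 44203/(-36397)) = √(18553 + 44203*(-1/36397)) = √(18553 - 44203/36397) = √(675229338/36397) = 3*√2730702468354/36397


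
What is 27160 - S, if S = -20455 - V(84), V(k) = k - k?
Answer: 47615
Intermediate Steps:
V(k) = 0
S = -20455 (S = -20455 - 1*0 = -20455 + 0 = -20455)
27160 - S = 27160 - 1*(-20455) = 27160 + 20455 = 47615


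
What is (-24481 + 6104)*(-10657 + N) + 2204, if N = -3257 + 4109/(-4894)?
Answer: 1251470244201/4894 ≈ 2.5572e+8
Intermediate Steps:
N = -15943867/4894 (N = -3257 + 4109*(-1/4894) = -3257 - 4109/4894 = -15943867/4894 ≈ -3257.8)
(-24481 + 6104)*(-10657 + N) + 2204 = (-24481 + 6104)*(-10657 - 15943867/4894) + 2204 = -18377*(-68099225/4894) + 2204 = 1251459457825/4894 + 2204 = 1251470244201/4894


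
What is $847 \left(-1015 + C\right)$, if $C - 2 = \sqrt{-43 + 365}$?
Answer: $-858011 + 847 \sqrt{322} \approx -8.4281 \cdot 10^{5}$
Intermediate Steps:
$C = 2 + \sqrt{322}$ ($C = 2 + \sqrt{-43 + 365} = 2 + \sqrt{322} \approx 19.944$)
$847 \left(-1015 + C\right) = 847 \left(-1015 + \left(2 + \sqrt{322}\right)\right) = 847 \left(-1013 + \sqrt{322}\right) = -858011 + 847 \sqrt{322}$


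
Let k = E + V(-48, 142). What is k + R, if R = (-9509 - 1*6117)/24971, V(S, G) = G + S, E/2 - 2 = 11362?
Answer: 569872536/24971 ≈ 22821.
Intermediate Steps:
E = 22728 (E = 4 + 2*11362 = 4 + 22724 = 22728)
k = 22822 (k = 22728 + (142 - 48) = 22728 + 94 = 22822)
R = -15626/24971 (R = (-9509 - 6117)*(1/24971) = -15626*1/24971 = -15626/24971 ≈ -0.62577)
k + R = 22822 - 15626/24971 = 569872536/24971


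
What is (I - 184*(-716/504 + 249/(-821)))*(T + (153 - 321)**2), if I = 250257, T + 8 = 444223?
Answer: 6123021776291233/51723 ≈ 1.1838e+11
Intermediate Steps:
T = 444215 (T = -8 + 444223 = 444215)
(I - 184*(-716/504 + 249/(-821)))*(T + (153 - 321)**2) = (250257 - 184*(-716/504 + 249/(-821)))*(444215 + (153 - 321)**2) = (250257 - 184*(-716*1/504 + 249*(-1/821)))*(444215 + (-168)**2) = (250257 - 184*(-179/126 - 249/821))*(444215 + 28224) = (250257 - 184*(-178333/103446))*472439 = (250257 + 16406636/51723)*472439 = (12960449447/51723)*472439 = 6123021776291233/51723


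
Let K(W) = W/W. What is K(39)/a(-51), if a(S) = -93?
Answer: -1/93 ≈ -0.010753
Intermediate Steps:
K(W) = 1
K(39)/a(-51) = 1/(-93) = 1*(-1/93) = -1/93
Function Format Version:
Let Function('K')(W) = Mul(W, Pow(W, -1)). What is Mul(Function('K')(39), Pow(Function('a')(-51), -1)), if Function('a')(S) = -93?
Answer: Rational(-1, 93) ≈ -0.010753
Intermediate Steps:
Function('K')(W) = 1
Mul(Function('K')(39), Pow(Function('a')(-51), -1)) = Mul(1, Pow(-93, -1)) = Mul(1, Rational(-1, 93)) = Rational(-1, 93)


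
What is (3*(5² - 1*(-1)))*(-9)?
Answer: -702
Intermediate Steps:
(3*(5² - 1*(-1)))*(-9) = (3*(25 + 1))*(-9) = (3*26)*(-9) = 78*(-9) = -702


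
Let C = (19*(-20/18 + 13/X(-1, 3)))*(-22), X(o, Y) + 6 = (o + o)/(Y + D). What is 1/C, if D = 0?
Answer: 90/115159 ≈ 0.00078153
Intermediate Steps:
X(o, Y) = -6 + 2*o/Y (X(o, Y) = -6 + (o + o)/(Y + 0) = -6 + (2*o)/Y = -6 + 2*o/Y)
C = 115159/90 (C = (19*(-20/18 + 13/(-6 + 2*(-1)/3)))*(-22) = (19*(-20*1/18 + 13/(-6 + 2*(-1)*(⅓))))*(-22) = (19*(-10/9 + 13/(-6 - ⅔)))*(-22) = (19*(-10/9 + 13/(-20/3)))*(-22) = (19*(-10/9 + 13*(-3/20)))*(-22) = (19*(-10/9 - 39/20))*(-22) = (19*(-551/180))*(-22) = -10469/180*(-22) = 115159/90 ≈ 1279.5)
1/C = 1/(115159/90) = 90/115159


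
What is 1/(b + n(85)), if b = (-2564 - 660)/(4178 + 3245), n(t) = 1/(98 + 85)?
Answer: -104493/44813 ≈ -2.3318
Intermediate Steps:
n(t) = 1/183
b = -248/571 (b = -3224/7423 = -3224*1/7423 = -248/571 ≈ -0.43433)
1/(b + n(85)) = 1/(-248/571 + 1/183) = 1/(-44813/104493) = -104493/44813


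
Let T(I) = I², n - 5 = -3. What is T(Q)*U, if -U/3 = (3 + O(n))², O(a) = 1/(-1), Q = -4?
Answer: -192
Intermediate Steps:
n = 2 (n = 5 - 3 = 2)
O(a) = -1
U = -12 (U = -3*(3 - 1)² = -3*2² = -3*4 = -12)
T(Q)*U = (-4)²*(-12) = 16*(-12) = -192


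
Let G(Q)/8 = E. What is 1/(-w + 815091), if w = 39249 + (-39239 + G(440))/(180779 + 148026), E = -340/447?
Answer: 146975835/114030043320623 ≈ 1.2889e-6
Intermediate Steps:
E = -340/447 (E = -340*1/447 = -340/447 ≈ -0.76063)
G(Q) = -2720/447 (G(Q) = 8*(-340/447) = -2720/447)
w = 5768637005362/146975835 (w = 39249 + (-39239 - 2720/447)/(180779 + 148026) = 39249 - 17542553/447/328805 = 39249 - 17542553/447*1/328805 = 39249 - 17542553/146975835 = 5768637005362/146975835 ≈ 39249.)
1/(-w + 815091) = 1/(-1*5768637005362/146975835 + 815091) = 1/(-5768637005362/146975835 + 815091) = 1/(114030043320623/146975835) = 146975835/114030043320623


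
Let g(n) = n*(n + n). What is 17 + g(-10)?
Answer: 217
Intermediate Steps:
g(n) = 2*n² (g(n) = n*(2*n) = 2*n²)
17 + g(-10) = 17 + 2*(-10)² = 17 + 2*100 = 17 + 200 = 217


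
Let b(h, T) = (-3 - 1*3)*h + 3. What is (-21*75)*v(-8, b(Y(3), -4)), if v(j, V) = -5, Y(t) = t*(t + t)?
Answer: 7875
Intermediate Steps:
Y(t) = 2*t² (Y(t) = t*(2*t) = 2*t²)
b(h, T) = 3 - 6*h (b(h, T) = (-3 - 3)*h + 3 = -6*h + 3 = 3 - 6*h)
(-21*75)*v(-8, b(Y(3), -4)) = -21*75*(-5) = -1575*(-5) = 7875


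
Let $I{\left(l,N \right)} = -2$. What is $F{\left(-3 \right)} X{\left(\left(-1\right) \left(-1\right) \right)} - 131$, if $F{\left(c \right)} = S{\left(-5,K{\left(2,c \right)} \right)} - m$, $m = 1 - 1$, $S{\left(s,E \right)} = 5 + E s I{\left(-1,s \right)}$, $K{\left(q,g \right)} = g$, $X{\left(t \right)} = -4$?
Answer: $-31$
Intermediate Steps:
$S{\left(s,E \right)} = 5 - 2 E s$ ($S{\left(s,E \right)} = 5 + E s \left(-2\right) = 5 - 2 E s$)
$m = 0$ ($m = 1 - 1 = 0$)
$F{\left(c \right)} = 5 + 10 c$ ($F{\left(c \right)} = \left(5 - 2 c \left(-5\right)\right) - 0 = \left(5 + 10 c\right) + 0 = 5 + 10 c$)
$F{\left(-3 \right)} X{\left(\left(-1\right) \left(-1\right) \right)} - 131 = \left(5 + 10 \left(-3\right)\right) \left(-4\right) - 131 = \left(5 - 30\right) \left(-4\right) - 131 = \left(-25\right) \left(-4\right) - 131 = 100 - 131 = -31$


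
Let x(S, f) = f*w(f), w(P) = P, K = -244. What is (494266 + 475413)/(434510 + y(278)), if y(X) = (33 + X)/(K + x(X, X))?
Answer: 74704070160/33474650711 ≈ 2.2317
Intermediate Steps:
x(S, f) = f² (x(S, f) = f*f = f²)
y(X) = (33 + X)/(-244 + X²)
(494266 + 475413)/(434510 + y(278)) = (494266 + 475413)/(434510 + (33 + 278)/(-244 + 278²)) = 969679/(434510 + 311/(-244 + 77284)) = 969679/(434510 + 311/77040) = 969679/(33474650711/77040) = 969679*(77040/33474650711) = 74704070160/33474650711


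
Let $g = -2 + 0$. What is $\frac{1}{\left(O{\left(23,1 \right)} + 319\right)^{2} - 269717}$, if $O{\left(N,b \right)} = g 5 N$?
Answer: $- \frac{1}{261796} \approx -3.8198 \cdot 10^{-6}$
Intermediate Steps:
$g = -2$
$O{\left(N,b \right)} = - 10 N$ ($O{\left(N,b \right)} = \left(-2\right) 5 N = - 10 N$)
$\frac{1}{\left(O{\left(23,1 \right)} + 319\right)^{2} - 269717} = \frac{1}{\left(\left(-10\right) 23 + 319\right)^{2} - 269717} = \frac{1}{\left(-230 + 319\right)^{2} - 269717} = \frac{1}{89^{2} - 269717} = \frac{1}{7921 - 269717} = \frac{1}{-261796} = - \frac{1}{261796}$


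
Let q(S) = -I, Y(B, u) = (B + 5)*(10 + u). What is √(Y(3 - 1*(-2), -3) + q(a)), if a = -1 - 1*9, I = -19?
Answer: √89 ≈ 9.4340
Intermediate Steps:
Y(B, u) = (5 + B)*(10 + u)
a = -10 (a = -1 - 9 = -10)
q(S) = 19 (q(S) = -1*(-19) = 19)
√(Y(3 - 1*(-2), -3) + q(a)) = √((50 + 5*(-3) + 10*(3 - 1*(-2)) + (3 - 1*(-2))*(-3)) + 19) = √((50 - 15 + 10*(3 + 2) + (3 + 2)*(-3)) + 19) = √((50 - 15 + 10*5 + 5*(-3)) + 19) = √((50 - 15 + 50 - 15) + 19) = √(70 + 19) = √89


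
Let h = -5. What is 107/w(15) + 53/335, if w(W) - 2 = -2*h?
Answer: 36481/4020 ≈ 9.0749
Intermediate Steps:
w(W) = 12 (w(W) = 2 - 2*(-5) = 2 + 10 = 12)
107/w(15) + 53/335 = 107/12 + 53/335 = 36481/4020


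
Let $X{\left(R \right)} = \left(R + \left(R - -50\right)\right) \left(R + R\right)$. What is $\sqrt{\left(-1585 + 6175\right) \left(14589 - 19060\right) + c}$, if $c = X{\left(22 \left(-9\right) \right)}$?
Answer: $3 i \sqrt{2264986} \approx 4515.0 i$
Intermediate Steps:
$X{\left(R \right)} = 2 R \left(50 + 2 R\right)$ ($X{\left(R \right)} = \left(R + \left(R + 50\right)\right) 2 R = \left(R + \left(50 + R\right)\right) 2 R = \left(50 + 2 R\right) 2 R = 2 R \left(50 + 2 R\right)$)
$c = 137016$ ($c = 4 \cdot 22 \left(-9\right) \left(25 + 22 \left(-9\right)\right) = 4 \left(-198\right) \left(25 - 198\right) = 4 \left(-198\right) \left(-173\right) = 137016$)
$\sqrt{\left(-1585 + 6175\right) \left(14589 - 19060\right) + c} = \sqrt{\left(-1585 + 6175\right) \left(14589 - 19060\right) + 137016} = \sqrt{4590 \left(-4471\right) + 137016} = \sqrt{-20521890 + 137016} = \sqrt{-20384874} = 3 i \sqrt{2264986}$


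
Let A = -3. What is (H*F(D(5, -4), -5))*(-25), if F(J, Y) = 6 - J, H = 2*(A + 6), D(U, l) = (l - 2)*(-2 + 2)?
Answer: -900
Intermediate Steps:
D(U, l) = 0 (D(U, l) = (-2 + l)*0 = 0)
H = 6 (H = 2*(-3 + 6) = 2*3 = 6)
(H*F(D(5, -4), -5))*(-25) = (6*(6 - 1*0))*(-25) = (6*(6 + 0))*(-25) = (6*6)*(-25) = 36*(-25) = -900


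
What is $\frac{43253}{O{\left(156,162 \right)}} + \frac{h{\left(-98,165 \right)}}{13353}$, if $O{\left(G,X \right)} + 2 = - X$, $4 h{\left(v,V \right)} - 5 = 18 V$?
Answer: $- \frac{288717667}{1094946} \approx -263.68$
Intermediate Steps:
$h{\left(v,V \right)} = \frac{5}{4} + \frac{9 V}{2}$ ($h{\left(v,V \right)} = \frac{5}{4} + \frac{18 V}{4} = \frac{5}{4} + \frac{9 V}{2}$)
$O{\left(G,X \right)} = -2 - X$
$\frac{43253}{O{\left(156,162 \right)}} + \frac{h{\left(-98,165 \right)}}{13353} = \frac{43253}{-2 - 162} + \frac{\frac{5}{4} + \frac{9}{2} \cdot 165}{13353} = \frac{43253}{-2 - 162} + \left(\frac{5}{4} + \frac{1485}{2}\right) \frac{1}{13353} = \frac{43253}{-164} + \frac{2975}{4} \cdot \frac{1}{13353} = 43253 \left(- \frac{1}{164}\right) + \frac{2975}{53412} = - \frac{43253}{164} + \frac{2975}{53412} = - \frac{288717667}{1094946}$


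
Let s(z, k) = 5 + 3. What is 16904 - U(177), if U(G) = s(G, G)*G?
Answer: 15488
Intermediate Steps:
s(z, k) = 8
U(G) = 8*G
16904 - U(177) = 16904 - 8*177 = 16904 - 1*1416 = 16904 - 1416 = 15488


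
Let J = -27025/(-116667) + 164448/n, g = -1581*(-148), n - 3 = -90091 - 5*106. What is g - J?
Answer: 412294723224149/1762021701 ≈ 2.3399e+5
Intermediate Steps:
n = -90618 (n = 3 + (-90091 - 5*106) = 3 + (-90091 - 530) = 3 - 90621 = -90618)
g = 233988
J = -2789450561/1762021701 (J = -27025/(-116667) + 164448/(-90618) = -27025*(-1/116667) + 164448*(-1/90618) = 27025/116667 - 27408/15103 = -2789450561/1762021701 ≈ -1.5831)
g - J = 233988 - 1*(-2789450561/1762021701) = 233988 + 2789450561/1762021701 = 412294723224149/1762021701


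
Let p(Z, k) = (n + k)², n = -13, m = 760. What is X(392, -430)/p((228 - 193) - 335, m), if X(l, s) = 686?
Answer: 686/558009 ≈ 0.0012294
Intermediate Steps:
p(Z, k) = (-13 + k)²
X(392, -430)/p((228 - 193) - 335, m) = 686/((-13 + 760)²) = 686/(747²) = 686/558009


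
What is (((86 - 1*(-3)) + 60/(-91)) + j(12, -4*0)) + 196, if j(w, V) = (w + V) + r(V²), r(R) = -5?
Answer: 26512/91 ≈ 291.34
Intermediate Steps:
j(w, V) = -5 + V + w (j(w, V) = (w + V) - 5 = (V + w) - 5 = -5 + V + w)
(((86 - 1*(-3)) + 60/(-91)) + j(12, -4*0)) + 196 = (((86 - 1*(-3)) + 60/(-91)) + (-5 - 4*0 + 12)) + 196 = (((86 + 3) + 60*(-1/91)) + (-5 + 0 + 12)) + 196 = ((89 - 60/91) + 7) + 196 = (8039/91 + 7) + 196 = 8676/91 + 196 = 26512/91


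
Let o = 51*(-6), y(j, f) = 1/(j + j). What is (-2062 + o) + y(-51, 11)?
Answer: -241537/102 ≈ -2368.0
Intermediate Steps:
y(j, f) = 1/(2*j)
o = -306
(-2062 + o) + y(-51, 11) = (-2062 - 306) + (1/2)/(-51) = -2368 + (1/2)*(-1/51) = -2368 - 1/102 = -241537/102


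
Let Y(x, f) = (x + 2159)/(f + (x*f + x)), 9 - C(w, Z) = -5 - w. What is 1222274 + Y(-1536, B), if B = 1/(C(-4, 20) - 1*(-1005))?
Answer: 381489923041/312115 ≈ 1.2223e+6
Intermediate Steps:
C(w, Z) = 14 + w (C(w, Z) = 9 - (-5 - w) = 9 + (5 + w) = 14 + w)
B = 1/1015 (B = 1/((14 - 4) - 1*(-1005)) = 1/(10 + 1005) = 1/1015 ≈ 0.00098522)
Y(x, f) = (2159 + x)/(f + x + f*x) (Y(x, f) = (2159 + x)/(f + (f*x + x)) = (2159 + x)/(f + (x + f*x)) = (2159 + x)/(f + x + f*x))
1222274 + Y(-1536, B) = 1222274 + (2159 - 1536)/(1/1015 - 1536 + (1/1015)*(-1536)) = 1222274 + 623/(1/1015 - 1536 - 1536/1015) = 1222274 + 623/(-312115/203) = 1222274 - 203/312115*623 = 1222274 - 126469/312115 = 381489923041/312115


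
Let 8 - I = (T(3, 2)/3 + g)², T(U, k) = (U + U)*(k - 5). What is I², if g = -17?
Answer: 271441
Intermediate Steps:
T(U, k) = 2*U*(-5 + k) (T(U, k) = (2*U)*(-5 + k) = 2*U*(-5 + k))
I = -521 (I = 8 - ((2*3*(-5 + 2))/3 - 17)² = 8 - ((2*3*(-3))*(⅓) - 17)² = 8 - (-18*⅓ - 17)² = 8 - (-6 - 17)² = 8 - 1*(-23)² = 8 - 1*529 = 8 - 529 = -521)
I² = (-521)² = 271441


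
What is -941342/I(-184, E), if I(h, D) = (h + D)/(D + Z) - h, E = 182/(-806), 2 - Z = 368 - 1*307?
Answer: -1728303912/343535 ≈ -5030.9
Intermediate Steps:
Z = -59 (Z = 2 - (368 - 1*307) = 2 - (368 - 307) = 2 - 1*61 = 2 - 61 = -59)
E = -7/31 (E = 182*(-1/806) = -7/31 ≈ -0.22581)
I(h, D) = -h + (D + h)/(-59 + D) (I(h, D) = (h + D)/(D - 59) - h = (D + h)/(-59 + D) - h = -h + (D + h)/(-59 + D))
-941342/I(-184, E) = -941342*(-59 - 7/31)/(-7/31 + 60*(-184) - 1*(-7/31)*(-184)) = -941342*(-1836/(31*(-7/31 - 11040 - 1288/31))) = -941342/((-31/1836*(-343535/31))) = -941342/343535/1836 = -941342*1836/343535 = -1728303912/343535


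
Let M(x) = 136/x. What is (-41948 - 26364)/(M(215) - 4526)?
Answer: 7343540/486477 ≈ 15.095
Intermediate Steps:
(-41948 - 26364)/(M(215) - 4526) = (-41948 - 26364)/(136/215 - 4526) = -68312/(136*(1/215) - 4526) = -68312/(136/215 - 4526) = -68312/(-972954/215) = -68312*(-215/972954) = 7343540/486477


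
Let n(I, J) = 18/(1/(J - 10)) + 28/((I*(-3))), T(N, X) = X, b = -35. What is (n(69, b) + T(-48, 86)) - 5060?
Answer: -1197316/207 ≈ -5784.1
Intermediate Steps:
n(I, J) = -180 + 18*J - 28/(3*I) (n(I, J) = 18/(1/(-10 + J)) + 28/((-3*I)) = 18*(-10 + J) + 28*(-1/(3*I)) = (-180 + 18*J) - 28/(3*I) = -180 + 18*J - 28/(3*I))
(n(69, b) + T(-48, 86)) - 5060 = ((-180 + 18*(-35) - 28/3/69) + 86) - 5060 = ((-180 - 630 - 28/3*1/69) + 86) - 5060 = ((-180 - 630 - 28/207) + 86) - 5060 = (-167698/207 + 86) - 5060 = -149896/207 - 5060 = -1197316/207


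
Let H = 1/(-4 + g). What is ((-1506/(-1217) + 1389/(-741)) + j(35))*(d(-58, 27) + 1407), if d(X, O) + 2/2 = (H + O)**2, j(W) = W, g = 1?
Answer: 196817835704/2705391 ≈ 72750.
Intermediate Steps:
H = -1/3 (H = 1/(-4 + 1) = 1/(-3) = -1/3 ≈ -0.33333)
d(X, O) = -1 + (-1/3 + O)**2
((-1506/(-1217) + 1389/(-741)) + j(35))*(d(-58, 27) + 1407) = ((-1506/(-1217) + 1389/(-741)) + 35)*((-1 + (-1 + 3*27)**2/9) + 1407) = ((-1506*(-1/1217) + 1389*(-1/741)) + 35)*((-1 + (-1 + 81)**2/9) + 1407) = ((1506/1217 - 463/247) + 35)*((-1 + (1/9)*80**2) + 1407) = (-191489/300599 + 35)*((-1 + (1/9)*6400) + 1407) = 10329476*((-1 + 6400/9) + 1407)/300599 = 10329476*(6391/9 + 1407)/300599 = (10329476/300599)*(19054/9) = 196817835704/2705391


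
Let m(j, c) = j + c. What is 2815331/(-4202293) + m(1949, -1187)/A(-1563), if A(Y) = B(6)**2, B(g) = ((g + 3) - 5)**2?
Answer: 1240711265/537893504 ≈ 2.3066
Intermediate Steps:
B(g) = (-2 + g)**2 (B(g) = ((3 + g) - 5)**2 = (-2 + g)**2)
A(Y) = 256 (A(Y) = ((-2 + 6)**2)**2 = (4**2)**2 = 16**2 = 256)
m(j, c) = c + j
2815331/(-4202293) + m(1949, -1187)/A(-1563) = 2815331/(-4202293) + (-1187 + 1949)/256 = 2815331*(-1/4202293) + 762*(1/256) = -2815331/4202293 + 381/128 = 1240711265/537893504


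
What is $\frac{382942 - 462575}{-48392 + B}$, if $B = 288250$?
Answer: $- \frac{79633}{239858} \approx -0.332$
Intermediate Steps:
$\frac{382942 - 462575}{-48392 + B} = \frac{382942 - 462575}{-48392 + 288250} = - \frac{79633}{239858}$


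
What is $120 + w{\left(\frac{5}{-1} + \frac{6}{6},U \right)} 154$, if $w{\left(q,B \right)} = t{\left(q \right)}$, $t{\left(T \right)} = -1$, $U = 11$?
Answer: $-34$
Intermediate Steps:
$w{\left(q,B \right)} = -1$
$120 + w{\left(\frac{5}{-1} + \frac{6}{6},U \right)} 154 = 120 - 154 = -34$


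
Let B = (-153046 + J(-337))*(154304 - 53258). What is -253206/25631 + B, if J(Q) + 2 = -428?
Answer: -397489031403582/25631 ≈ -1.5508e+10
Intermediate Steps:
J(Q) = -430 (J(Q) = -2 - 428 = -430)
B = -15508135896 (B = (-153046 - 430)*(154304 - 53258) = -153476*101046 = -15508135896)
-253206/25631 + B = -253206/25631 - 15508135896 = -397489031403582/25631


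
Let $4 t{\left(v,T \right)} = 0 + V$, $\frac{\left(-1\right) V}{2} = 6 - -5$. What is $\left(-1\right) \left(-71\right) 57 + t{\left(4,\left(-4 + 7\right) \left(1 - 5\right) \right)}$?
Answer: $\frac{8083}{2} \approx 4041.5$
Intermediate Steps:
$V = -22$ ($V = - 2 \left(6 - -5\right) = - 2 \left(6 + 5\right) = \left(-2\right) 11 = -22$)
$t{\left(v,T \right)} = - \frac{11}{2}$ ($t{\left(v,T \right)} = \frac{0 - 22}{4} = \frac{1}{4} \left(-22\right) = - \frac{11}{2}$)
$\left(-1\right) \left(-71\right) 57 + t{\left(4,\left(-4 + 7\right) \left(1 - 5\right) \right)} = \left(-1\right) \left(-71\right) 57 - \frac{11}{2} = 71 \cdot 57 - \frac{11}{2} = 4047 - \frac{11}{2} = \frac{8083}{2}$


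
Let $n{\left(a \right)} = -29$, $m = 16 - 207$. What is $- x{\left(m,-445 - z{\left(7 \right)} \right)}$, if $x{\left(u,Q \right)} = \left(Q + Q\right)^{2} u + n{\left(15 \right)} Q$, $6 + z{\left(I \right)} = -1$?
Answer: $146556114$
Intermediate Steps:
$z{\left(I \right)} = -7$ ($z{\left(I \right)} = -6 - 1 = -7$)
$m = -191$ ($m = 16 - 207 = -191$)
$x{\left(u,Q \right)} = - 29 Q + 4 u Q^{2}$ ($x{\left(u,Q \right)} = \left(Q + Q\right)^{2} u - 29 Q = \left(2 Q\right)^{2} u - 29 Q = 4 Q^{2} u - 29 Q = 4 u Q^{2} - 29 Q = - 29 Q + 4 u Q^{2}$)
$- x{\left(m,-445 - z{\left(7 \right)} \right)} = - \left(-445 - -7\right) \left(-29 + 4 \left(-445 - -7\right) \left(-191\right)\right) = - \left(-445 + 7\right) \left(-29 + 4 \left(-445 + 7\right) \left(-191\right)\right) = - \left(-438\right) \left(-29 + 4 \left(-438\right) \left(-191\right)\right) = - \left(-438\right) \left(-29 + 334632\right) = - \left(-438\right) 334603 = \left(-1\right) \left(-146556114\right) = 146556114$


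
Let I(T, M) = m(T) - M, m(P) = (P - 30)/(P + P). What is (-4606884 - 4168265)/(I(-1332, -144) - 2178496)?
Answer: 3896166156/967188061 ≈ 4.0283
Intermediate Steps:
m(P) = (-30 + P)/(2*P) (m(P) = (-30 + P)/((2*P)) = (-30 + P)*(1/(2*P)) = (-30 + P)/(2*P))
I(T, M) = -M + (-30 + T)/(2*T) (I(T, M) = (-30 + T)/(2*T) - M = -M + (-30 + T)/(2*T))
(-4606884 - 4168265)/(I(-1332, -144) - 2178496) = (-4606884 - 4168265)/((½ - 1*(-144) - 15/(-1332)) - 2178496) = -8775149/((½ + 144 - 15*(-1/1332)) - 2178496) = -8775149/((½ + 144 + 5/444) - 2178496) = -8775149/(64163/444 - 2178496) = -8775149/(-967188061/444) = -8775149*(-444/967188061) = 3896166156/967188061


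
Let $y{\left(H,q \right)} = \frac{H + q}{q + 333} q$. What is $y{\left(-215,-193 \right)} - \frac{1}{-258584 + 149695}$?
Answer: $\frac{2143588889}{3811115} \approx 562.46$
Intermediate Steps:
$y{\left(H,q \right)} = \frac{q \left(H + q\right)}{333 + q}$ ($y{\left(H,q \right)} = \frac{H + q}{333 + q} q = \frac{q \left(H + q\right)}{333 + q}$)
$y{\left(-215,-193 \right)} - \frac{1}{-258584 + 149695} = - \frac{193 \left(-215 - 193\right)}{333 - 193} - \frac{1}{-258584 + 149695} = \left(-193\right) \frac{1}{140} \left(-408\right) - \frac{1}{-108889} = \left(-193\right) \frac{1}{140} \left(-408\right) - - \frac{1}{108889} = \frac{19686}{35} + \frac{1}{108889} = \frac{2143588889}{3811115}$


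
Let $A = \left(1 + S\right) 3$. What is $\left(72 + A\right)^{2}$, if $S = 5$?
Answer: $8100$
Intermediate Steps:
$A = 18$ ($A = \left(1 + 5\right) 3 = 6 \cdot 3 = 18$)
$\left(72 + A\right)^{2} = \left(72 + 18\right)^{2} = 90^{2} = 8100$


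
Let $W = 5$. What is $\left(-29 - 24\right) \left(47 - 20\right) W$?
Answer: $-7155$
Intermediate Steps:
$\left(-29 - 24\right) \left(47 - 20\right) W = \left(-29 - 24\right) \left(47 - 20\right) 5 = \left(-53\right) 27 \cdot 5 = \left(-1431\right) 5 = -7155$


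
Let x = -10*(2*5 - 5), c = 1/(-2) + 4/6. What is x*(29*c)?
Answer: -725/3 ≈ -241.67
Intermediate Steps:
c = ⅙ (c = 1*(-½) + 4*(⅙) = -½ + ⅔ = ⅙ ≈ 0.16667)
x = -50 (x = -10*(10 - 5) = -10*5 = -50)
x*(29*c) = -1450/6 = -50*29/6 = -725/3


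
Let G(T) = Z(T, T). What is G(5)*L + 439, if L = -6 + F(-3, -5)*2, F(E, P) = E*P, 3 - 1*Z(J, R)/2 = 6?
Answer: 295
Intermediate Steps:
Z(J, R) = -6 (Z(J, R) = 6 - 2*6 = 6 - 12 = -6)
G(T) = -6
L = 24 (L = -6 - 3*(-5)*2 = -6 + 15*2 = -6 + 30 = 24)
G(5)*L + 439 = -6*24 + 439 = -144 + 439 = 295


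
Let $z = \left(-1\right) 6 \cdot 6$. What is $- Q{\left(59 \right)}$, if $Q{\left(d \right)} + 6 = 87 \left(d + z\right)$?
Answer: $-1995$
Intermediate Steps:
$z = -36$ ($z = \left(-6\right) 6 = -36$)
$Q{\left(d \right)} = -3138 + 87 d$ ($Q{\left(d \right)} = -6 + 87 \left(d - 36\right) = -6 + 87 \left(-36 + d\right) = -6 + \left(-3132 + 87 d\right) = -3138 + 87 d$)
$- Q{\left(59 \right)} = - (-3138 + 87 \cdot 59) = - (-3138 + 5133) = \left(-1\right) 1995 = -1995$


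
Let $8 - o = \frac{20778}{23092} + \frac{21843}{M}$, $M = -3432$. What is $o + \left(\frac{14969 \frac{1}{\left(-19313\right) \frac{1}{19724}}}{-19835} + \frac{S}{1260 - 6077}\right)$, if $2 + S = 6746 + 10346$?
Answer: $\frac{130246631559205419259}{12186701496712662920} \approx 10.688$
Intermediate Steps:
$S = 17090$ ($S = -2 + \left(6746 + 10346\right) = -2 + 17092 = 17090$)
$o = \frac{88925201}{6604312}$ ($o = 8 - \left(\frac{20778}{23092} + \frac{21843}{-3432}\right) = 8 - \left(20778 \cdot \frac{1}{23092} + 21843 \left(- \frac{1}{3432}\right)\right) = 8 - \left(\frac{10389}{11546} - \frac{7281}{1144}\right) = 8 - - \frac{36090705}{6604312} = 8 + \frac{36090705}{6604312} = \frac{88925201}{6604312} \approx 13.465$)
$o + \left(\frac{14969 \frac{1}{\left(-19313\right) \frac{1}{19724}}}{-19835} + \frac{S}{1260 - 6077}\right) = \frac{88925201}{6604312} + \left(\frac{14969 \frac{1}{\left(-19313\right) \frac{1}{19724}}}{-19835} + \frac{17090}{1260 - 6077}\right) = \frac{88925201}{6604312} + \left(\frac{14969}{\left(-19313\right) \frac{1}{19724}} \left(- \frac{1}{19835}\right) + \frac{17090}{1260 - 6077}\right) = \frac{88925201}{6604312} + \left(\frac{14969}{- \frac{19313}{19724}} \left(- \frac{1}{19835}\right) + \frac{17090}{-4817}\right) = \frac{88925201}{6604312} + \left(14969 \left(- \frac{19724}{19313}\right) \left(- \frac{1}{19835}\right) + 17090 \left(- \frac{1}{4817}\right)\right) = \frac{88925201}{6604312} - \frac{5124511342698}{1845264351035} = \frac{130246631559205419259}{12186701496712662920}$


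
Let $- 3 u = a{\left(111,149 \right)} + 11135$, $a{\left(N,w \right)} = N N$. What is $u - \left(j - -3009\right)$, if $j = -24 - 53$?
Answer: $- \frac{32252}{3} \approx -10751.0$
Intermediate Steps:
$a{\left(N,w \right)} = N^{2}$
$u = - \frac{23456}{3}$ ($u = - \frac{111^{2} + 11135}{3} = - \frac{12321 + 11135}{3} = \left(- \frac{1}{3}\right) 23456 = - \frac{23456}{3} \approx -7818.7$)
$j = -77$ ($j = -24 - 53 = -77$)
$u - \left(j - -3009\right) = - \frac{23456}{3} - \left(-77 - -3009\right) = - \frac{23456}{3} - \left(-77 + 3009\right) = - \frac{23456}{3} - 2932 = - \frac{32252}{3}$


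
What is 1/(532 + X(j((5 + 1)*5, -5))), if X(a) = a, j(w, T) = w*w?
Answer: 1/1432 ≈ 0.00069832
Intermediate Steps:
j(w, T) = w²
1/(532 + X(j((5 + 1)*5, -5))) = 1/(532 + ((5 + 1)*5)²) = 1/(532 + (6*5)²) = 1/(532 + 30²) = 1/(532 + 900) = 1/1432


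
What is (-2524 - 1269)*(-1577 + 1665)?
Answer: -333784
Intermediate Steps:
(-2524 - 1269)*(-1577 + 1665) = -3793*88 = -333784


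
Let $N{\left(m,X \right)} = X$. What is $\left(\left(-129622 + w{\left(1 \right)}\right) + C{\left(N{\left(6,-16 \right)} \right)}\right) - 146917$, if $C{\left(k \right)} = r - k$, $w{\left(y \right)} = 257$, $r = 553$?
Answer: $-275713$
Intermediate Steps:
$C{\left(k \right)} = 553 - k$
$\left(\left(-129622 + w{\left(1 \right)}\right) + C{\left(N{\left(6,-16 \right)} \right)}\right) - 146917 = \left(\left(-129622 + 257\right) + \left(553 - -16\right)\right) - 146917 = \left(-129365 + \left(553 + 16\right)\right) - 146917 = \left(-129365 + 569\right) - 146917 = -128796 - 146917 = -275713$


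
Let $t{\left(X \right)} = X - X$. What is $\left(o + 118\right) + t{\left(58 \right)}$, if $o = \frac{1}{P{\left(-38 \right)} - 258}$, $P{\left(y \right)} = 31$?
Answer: $\frac{26785}{227} \approx 118.0$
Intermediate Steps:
$o = - \frac{1}{227}$ ($o = \frac{1}{31 - 258} = \frac{1}{-227} = - \frac{1}{227} \approx -0.0044053$)
$t{\left(X \right)} = 0$
$\left(o + 118\right) + t{\left(58 \right)} = \left(- \frac{1}{227} + 118\right) + 0 = \frac{26785}{227} + 0 = \frac{26785}{227}$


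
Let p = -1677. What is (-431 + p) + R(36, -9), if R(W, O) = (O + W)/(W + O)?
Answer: -2107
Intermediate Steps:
R(W, O) = 1 (R(W, O) = (O + W)/(O + W) = 1)
(-431 + p) + R(36, -9) = (-431 - 1677) + 1 = -2108 + 1 = -2107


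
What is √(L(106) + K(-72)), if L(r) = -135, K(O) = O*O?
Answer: 3*√561 ≈ 71.056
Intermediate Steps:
K(O) = O²
√(L(106) + K(-72)) = √(-135 + (-72)²) = √(-135 + 5184) = √5049 = 3*√561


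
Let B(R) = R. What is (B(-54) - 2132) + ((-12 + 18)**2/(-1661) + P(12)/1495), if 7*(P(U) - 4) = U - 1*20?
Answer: -7599638682/3476473 ≈ -2186.0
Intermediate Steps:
P(U) = 8/7 + U/7 (P(U) = 4 + (U - 1*20)/7 = 4 + (U - 20)/7 = 4 + (-20 + U)/7 = 4 + (-20/7 + U/7) = 8/7 + U/7)
(B(-54) - 2132) + ((-12 + 18)**2/(-1661) + P(12)/1495) = (-54 - 2132) + ((-12 + 18)**2/(-1661) + (8/7 + (1/7)*12)/1495) = -2186 + (6**2*(-1/1661) + (8/7 + 12/7)*(1/1495)) = -2186 + (36*(-1/1661) + (20/7)*(1/1495)) = -2186 + (-36/1661 + 4/2093) = -2186 - 68704/3476473 = -7599638682/3476473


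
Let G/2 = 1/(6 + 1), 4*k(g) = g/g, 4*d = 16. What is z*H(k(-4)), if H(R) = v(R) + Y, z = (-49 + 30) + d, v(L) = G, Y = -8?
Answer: 810/7 ≈ 115.71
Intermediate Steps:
d = 4 (d = (¼)*16 = 4)
k(g) = ¼ (k(g) = (g/g)/4 = (¼)*1 = ¼)
G = 2/7 (G = 2/(6 + 1) = 2/7 ≈ 0.28571)
v(L) = 2/7
z = -15 (z = (-49 + 30) + 4 = -19 + 4 = -15)
H(R) = -54/7 (H(R) = 2/7 - 8 = -54/7)
z*H(k(-4)) = -15*(-54/7) = 810/7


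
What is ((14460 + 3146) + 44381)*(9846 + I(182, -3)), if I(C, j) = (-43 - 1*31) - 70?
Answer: 601397874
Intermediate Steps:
I(C, j) = -144 (I(C, j) = (-43 - 31) - 70 = -74 - 70 = -144)
((14460 + 3146) + 44381)*(9846 + I(182, -3)) = ((14460 + 3146) + 44381)*(9846 - 144) = (17606 + 44381)*9702 = 61987*9702 = 601397874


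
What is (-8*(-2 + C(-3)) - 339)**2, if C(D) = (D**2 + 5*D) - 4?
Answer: 59049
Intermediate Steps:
C(D) = -4 + D**2 + 5*D
(-8*(-2 + C(-3)) - 339)**2 = (-8*(-2 + (-4 + (-3)**2 + 5*(-3))) - 339)**2 = (-8*(-2 + (-4 + 9 - 15)) - 339)**2 = (-8*(-2 - 10) - 339)**2 = (-8*(-12) - 339)**2 = (96 - 339)**2 = (-243)**2 = 59049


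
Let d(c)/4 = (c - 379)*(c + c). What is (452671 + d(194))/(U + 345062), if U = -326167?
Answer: 165551/18895 ≈ 8.7616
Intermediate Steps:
d(c) = 8*c*(-379 + c) (d(c) = 4*((c - 379)*(c + c)) = 4*((-379 + c)*(2*c)) = 4*(2*c*(-379 + c)) = 8*c*(-379 + c))
(452671 + d(194))/(U + 345062) = (452671 + 8*194*(-379 + 194))/(-326167 + 345062) = (452671 + 8*194*(-185))/18895 = (452671 - 287120)*(1/18895) = 165551*(1/18895) = 165551/18895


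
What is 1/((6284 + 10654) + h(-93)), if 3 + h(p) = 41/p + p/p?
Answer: 93/1575007 ≈ 5.9047e-5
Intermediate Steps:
h(p) = -2 + 41/p (h(p) = -3 + (41/p + p/p) = -3 + (41/p + 1) = -3 + (1 + 41/p) = -2 + 41/p)
1/((6284 + 10654) + h(-93)) = 1/((6284 + 10654) + (-2 + 41/(-93))) = 1/(16938 + (-2 + 41*(-1/93))) = 1/(16938 + (-2 - 41/93)) = 1/(16938 - 227/93) = 1/(1575007/93) = 93/1575007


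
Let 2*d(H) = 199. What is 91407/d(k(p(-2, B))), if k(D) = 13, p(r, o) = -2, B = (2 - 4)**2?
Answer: 182814/199 ≈ 918.66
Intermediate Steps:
B = 4 (B = (-2)**2 = 4)
d(H) = 199/2 (d(H) = (1/2)*199 = 199/2)
91407/d(k(p(-2, B))) = 91407/(199/2) = 91407*(2/199) = 182814/199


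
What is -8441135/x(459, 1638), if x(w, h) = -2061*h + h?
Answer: 1688227/674856 ≈ 2.5016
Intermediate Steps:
x(w, h) = -2060*h
-8441135/x(459, 1638) = -8441135/((-2060*1638)) = -8441135/(-3374280) = -8441135*(-1/3374280) = 1688227/674856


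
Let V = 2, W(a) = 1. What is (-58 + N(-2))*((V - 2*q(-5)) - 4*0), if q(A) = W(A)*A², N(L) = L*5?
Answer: 3264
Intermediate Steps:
N(L) = 5*L
q(A) = A² (q(A) = 1*A² = A²)
(-58 + N(-2))*((V - 2*q(-5)) - 4*0) = (-58 + 5*(-2))*((2 - 2*(-5)²) - 4*0) = (-58 - 10)*((2 - 2*25) + 0) = -68*((2 - 50) + 0) = -68*(-48 + 0) = -68*(-48) = 3264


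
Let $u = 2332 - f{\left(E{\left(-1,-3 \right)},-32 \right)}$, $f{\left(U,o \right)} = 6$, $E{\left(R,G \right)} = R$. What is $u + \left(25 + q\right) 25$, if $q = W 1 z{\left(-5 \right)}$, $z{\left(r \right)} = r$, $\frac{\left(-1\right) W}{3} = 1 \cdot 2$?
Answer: $3701$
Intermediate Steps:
$W = -6$ ($W = - 3 \cdot 1 \cdot 2 = \left(-3\right) 2 = -6$)
$q = 30$ ($q = \left(-6\right) 1 \left(-5\right) = \left(-6\right) \left(-5\right) = 30$)
$u = 2326$ ($u = 2332 - 6 = 2326$)
$u + \left(25 + q\right) 25 = 2326 + \left(25 + 30\right) 25 = 2326 + 55 \cdot 25 = 2326 + 1375 = 3701$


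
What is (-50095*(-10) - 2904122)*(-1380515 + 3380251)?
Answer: -4805709562592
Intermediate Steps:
(-50095*(-10) - 2904122)*(-1380515 + 3380251) = (500950 - 2904122)*1999736 = -2403172*1999736 = -4805709562592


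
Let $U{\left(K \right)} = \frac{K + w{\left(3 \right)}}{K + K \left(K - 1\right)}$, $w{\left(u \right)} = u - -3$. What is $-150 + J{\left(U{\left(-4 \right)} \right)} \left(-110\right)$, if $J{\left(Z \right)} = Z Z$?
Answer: $- \frac{4855}{32} \approx -151.72$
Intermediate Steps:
$w{\left(u \right)} = 3 + u$ ($w{\left(u \right)} = u + 3 = 3 + u$)
$U{\left(K \right)} = \frac{6 + K}{K + K \left(-1 + K\right)}$ ($U{\left(K \right)} = \frac{K + \left(3 + 3\right)}{K + K \left(K - 1\right)} = \frac{K + 6}{K + K \left(-1 + K\right)} = \frac{6 + K}{K + K \left(-1 + K\right)}$)
$J{\left(Z \right)} = Z^{2}$
$-150 + J{\left(U{\left(-4 \right)} \right)} \left(-110\right) = -150 + \left(\frac{6 - 4}{16}\right)^{2} \left(-110\right) = -150 + \left(\frac{1}{16} \cdot 2\right)^{2} \left(-110\right) = -150 + \left(\frac{1}{8}\right)^{2} \left(-110\right) = -150 + \frac{1}{64} \left(-110\right) = -150 - \frac{55}{32} = - \frac{4855}{32}$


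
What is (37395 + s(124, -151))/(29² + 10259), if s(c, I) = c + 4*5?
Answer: 12513/3700 ≈ 3.3819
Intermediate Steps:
s(c, I) = 20 + c (s(c, I) = c + 20 = 20 + c)
(37395 + s(124, -151))/(29² + 10259) = (37395 + (20 + 124))/(29² + 10259) = (37395 + 144)/(841 + 10259) = 37539/11100 = 37539*(1/11100) = 12513/3700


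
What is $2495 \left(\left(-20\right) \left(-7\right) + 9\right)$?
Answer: $371755$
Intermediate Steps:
$2495 \left(\left(-20\right) \left(-7\right) + 9\right) = 2495 \left(140 + 9\right) = 2495 \cdot 149 = 371755$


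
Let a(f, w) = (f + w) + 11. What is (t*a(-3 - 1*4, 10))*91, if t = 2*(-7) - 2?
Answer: -20384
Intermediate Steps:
a(f, w) = 11 + f + w
t = -16 (t = -14 - 2 = -16)
(t*a(-3 - 1*4, 10))*91 = -16*(11 + (-3 - 1*4) + 10)*91 = -16*(11 + (-3 - 4) + 10)*91 = -16*(11 - 7 + 10)*91 = -16*14*91 = -224*91 = -20384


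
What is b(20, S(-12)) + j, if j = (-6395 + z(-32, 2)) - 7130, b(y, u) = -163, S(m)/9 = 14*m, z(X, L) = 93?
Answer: -13595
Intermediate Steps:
S(m) = 126*m (S(m) = 9*(14*m) = 126*m)
j = -13432 (j = (-6395 + 93) - 7130 = -6302 - 7130 = -13432)
b(20, S(-12)) + j = -163 - 13432 = -13595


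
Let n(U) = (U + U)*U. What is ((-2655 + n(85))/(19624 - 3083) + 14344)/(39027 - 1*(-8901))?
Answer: 33896557/113253864 ≈ 0.29930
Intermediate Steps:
n(U) = 2*U**2 (n(U) = (2*U)*U = 2*U**2)
((-2655 + n(85))/(19624 - 3083) + 14344)/(39027 - 1*(-8901)) = ((-2655 + 2*85**2)/(19624 - 3083) + 14344)/(39027 - 1*(-8901)) = ((-2655 + 2*7225)/16541 + 14344)/(39027 + 8901) = ((-2655 + 14450)*(1/16541) + 14344)/47928 = (11795*(1/16541) + 14344)*(1/47928) = (1685/2363 + 14344)*(1/47928) = (33896557/2363)*(1/47928) = 33896557/113253864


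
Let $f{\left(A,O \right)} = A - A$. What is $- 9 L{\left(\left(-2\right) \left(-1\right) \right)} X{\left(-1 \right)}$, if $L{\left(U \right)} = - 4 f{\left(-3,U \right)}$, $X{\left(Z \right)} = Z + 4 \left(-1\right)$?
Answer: $0$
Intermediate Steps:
$f{\left(A,O \right)} = 0$
$X{\left(Z \right)} = -4 + Z$ ($X{\left(Z \right)} = Z - 4 = -4 + Z$)
$L{\left(U \right)} = 0$ ($L{\left(U \right)} = \left(-4\right) 0 = 0$)
$- 9 L{\left(\left(-2\right) \left(-1\right) \right)} X{\left(-1 \right)} = \left(-9\right) 0 \left(-4 - 1\right) = 0 \left(-5\right) = 0$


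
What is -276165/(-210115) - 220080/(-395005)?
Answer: 6213146601/3319859023 ≈ 1.8715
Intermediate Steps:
-276165/(-210115) - 220080/(-395005) = -276165*(-1/210115) - 220080*(-1/395005) = 55233/42023 + 44016/79001 = 6213146601/3319859023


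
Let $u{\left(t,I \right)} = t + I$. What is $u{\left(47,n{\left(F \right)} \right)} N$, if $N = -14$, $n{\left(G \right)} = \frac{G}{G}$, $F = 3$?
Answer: $-672$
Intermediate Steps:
$n{\left(G \right)} = 1$
$u{\left(t,I \right)} = I + t$
$u{\left(47,n{\left(F \right)} \right)} N = \left(1 + 47\right) \left(-14\right) = 48 \left(-14\right) = -672$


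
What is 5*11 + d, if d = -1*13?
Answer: 42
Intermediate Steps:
d = -13
5*11 + d = 5*11 - 13 = 55 - 13 = 42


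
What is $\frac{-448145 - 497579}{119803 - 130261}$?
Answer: $\frac{472862}{5229} \approx 90.431$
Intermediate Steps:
$\frac{-448145 - 497579}{119803 - 130261} = - \frac{945724}{-10458} = \left(-945724\right) \left(- \frac{1}{10458}\right) = \frac{472862}{5229}$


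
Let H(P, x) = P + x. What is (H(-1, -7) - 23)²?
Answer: 961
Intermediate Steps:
(H(-1, -7) - 23)² = ((-1 - 7) - 23)² = (-8 - 23)² = (-31)² = 961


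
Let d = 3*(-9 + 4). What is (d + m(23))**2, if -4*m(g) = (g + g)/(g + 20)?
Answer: 1723969/7396 ≈ 233.09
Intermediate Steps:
m(g) = -g/(2*(20 + g)) (m(g) = -(g + g)/(4*(g + 20)) = -2*g/(4*(20 + g)) = -g/(2*(20 + g)))
d = -15 (d = 3*(-5) = -15)
(d + m(23))**2 = (-15 - 1*23/(40 + 2*23))**2 = (-15 - 1*23/(40 + 46))**2 = (-15 - 1*23/86)**2 = (-15 - 1*23*1/86)**2 = (-15 - 23/86)**2 = (-1313/86)**2 = 1723969/7396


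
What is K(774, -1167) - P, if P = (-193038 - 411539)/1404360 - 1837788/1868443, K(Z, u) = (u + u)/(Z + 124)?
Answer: -1396139440535501/1178161008554520 ≈ -1.1850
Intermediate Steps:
K(Z, u) = 2*u/(124 + Z) (K(Z, u) = (2*u)/(124 + Z) = 2*u/(124 + Z))
P = -3710533619291/2623966611480 (P = -604577*1/1404360 - 1837788*1/1868443 = -604577/1404360 - 1837788/1868443 = -3710533619291/2623966611480 ≈ -1.4141)
K(774, -1167) - P = 2*(-1167)/(124 + 774) - 1*(-3710533619291/2623966611480) = 2*(-1167)/898 + 3710533619291/2623966611480 = 2*(-1167)*(1/898) + 3710533619291/2623966611480 = -1167/449 + 3710533619291/2623966611480 = -1396139440535501/1178161008554520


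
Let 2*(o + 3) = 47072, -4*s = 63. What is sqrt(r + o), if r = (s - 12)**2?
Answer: sqrt(388849)/4 ≈ 155.89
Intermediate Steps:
s = -63/4 (s = -1/4*63 = -63/4 ≈ -15.750)
o = 23533 (o = -3 + (1/2)*47072 = -3 + 23536 = 23533)
r = 12321/16 (r = (-63/4 - 12)**2 = (-111/4)**2 = 12321/16 ≈ 770.06)
sqrt(r + o) = sqrt(12321/16 + 23533) = sqrt(388849/16) = sqrt(388849)/4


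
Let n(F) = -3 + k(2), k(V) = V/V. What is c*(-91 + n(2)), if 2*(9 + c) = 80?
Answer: -2883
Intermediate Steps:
k(V) = 1
c = 31 (c = -9 + (½)*80 = -9 + 40 = 31)
n(F) = -2 (n(F) = -3 + 1 = -2)
c*(-91 + n(2)) = 31*(-91 - 2) = 31*(-93) = -2883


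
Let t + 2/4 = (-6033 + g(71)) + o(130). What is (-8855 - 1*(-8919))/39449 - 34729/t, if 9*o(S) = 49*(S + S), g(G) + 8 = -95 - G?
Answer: 24665958098/3402673495 ≈ 7.2490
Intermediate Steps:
g(G) = -103 - G (g(G) = -8 + (-95 - G) = -103 - G)
o(S) = 98*S/9 (o(S) = (49*(S + S))/9 = (49*(2*S))/9 = (98*S)/9 = 98*S/9)
t = -86255/18 (t = -1/2 + ((-6033 + (-103 - 1*71)) + (98/9)*130) = -1/2 + ((-6033 + (-103 - 71)) + 12740/9) = -1/2 + ((-6033 - 174) + 12740/9) = -1/2 + (-6207 + 12740/9) = -1/2 - 43123/9 = -86255/18 ≈ -4791.9)
(-8855 - 1*(-8919))/39449 - 34729/t = (-8855 - 1*(-8919))/39449 - 34729/(-86255/18) = (-8855 + 8919)*(1/39449) - 34729*(-18/86255) = 64*(1/39449) + 625122/86255 = 64/39449 + 625122/86255 = 24665958098/3402673495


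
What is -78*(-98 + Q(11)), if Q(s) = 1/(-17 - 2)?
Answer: 145314/19 ≈ 7648.1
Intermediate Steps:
Q(s) = -1/19 (Q(s) = 1/(-19) = -1/19)
-78*(-98 + Q(11)) = -78*(-98 - 1/19) = -78*(-1863/19) = 145314/19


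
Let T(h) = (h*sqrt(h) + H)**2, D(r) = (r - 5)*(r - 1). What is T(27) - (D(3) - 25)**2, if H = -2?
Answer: 18846 - 324*sqrt(3) ≈ 18285.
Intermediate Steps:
D(r) = (-1 + r)*(-5 + r) (D(r) = (-5 + r)*(-1 + r) = (-1 + r)*(-5 + r))
T(h) = (-2 + h**(3/2))**2 (T(h) = (h*sqrt(h) - 2)**2 = (h**(3/2) - 2)**2 = (-2 + h**(3/2))**2)
T(27) - (D(3) - 25)**2 = (-2 + 27**(3/2))**2 - ((5 + 3**2 - 6*3) - 25)**2 = (-2 + 81*sqrt(3))**2 - ((5 + 9 - 18) - 25)**2 = (-2 + 81*sqrt(3))**2 - (-4 - 25)**2 = (-2 + 81*sqrt(3))**2 - 1*(-29)**2 = (-2 + 81*sqrt(3))**2 - 1*841 = (-2 + 81*sqrt(3))**2 - 841 = -841 + (-2 + 81*sqrt(3))**2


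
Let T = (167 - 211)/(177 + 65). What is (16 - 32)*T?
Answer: 32/11 ≈ 2.9091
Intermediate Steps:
T = -2/11 (T = -44/242 = -44*1/242 = -2/11 ≈ -0.18182)
(16 - 32)*T = (16 - 32)*(-2/11) = -16*(-2/11) = 32/11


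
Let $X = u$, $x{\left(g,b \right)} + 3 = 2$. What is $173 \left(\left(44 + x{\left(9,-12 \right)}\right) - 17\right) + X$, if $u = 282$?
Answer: $4780$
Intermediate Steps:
$x{\left(g,b \right)} = -1$ ($x{\left(g,b \right)} = -3 + 2 = -1$)
$X = 282$
$173 \left(\left(44 + x{\left(9,-12 \right)}\right) - 17\right) + X = 173 \left(\left(44 - 1\right) - 17\right) + 282 = 173 \left(43 - 17\right) + 282 = 173 \cdot 26 + 282 = 4498 + 282 = 4780$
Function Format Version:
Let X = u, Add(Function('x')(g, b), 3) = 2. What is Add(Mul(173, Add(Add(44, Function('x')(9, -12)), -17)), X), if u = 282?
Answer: 4780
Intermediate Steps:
Function('x')(g, b) = -1 (Function('x')(g, b) = Add(-3, 2) = -1)
X = 282
Add(Mul(173, Add(Add(44, Function('x')(9, -12)), -17)), X) = Add(Mul(173, Add(Add(44, -1), -17)), 282) = Add(Mul(173, Add(43, -17)), 282) = Add(Mul(173, 26), 282) = Add(4498, 282) = 4780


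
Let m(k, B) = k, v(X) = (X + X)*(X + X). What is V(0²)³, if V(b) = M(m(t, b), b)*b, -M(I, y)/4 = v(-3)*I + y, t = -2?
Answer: 0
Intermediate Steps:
v(X) = 4*X² (v(X) = (2*X)*(2*X) = 4*X²)
M(I, y) = -144*I - 4*y (M(I, y) = -4*((4*(-3)²)*I + y) = -4*((4*9)*I + y) = -4*(36*I + y) = -4*(y + 36*I) = -144*I - 4*y)
V(b) = b*(288 - 4*b) (V(b) = (-144*(-2) - 4*b)*b = (288 - 4*b)*b = b*(288 - 4*b))
V(0²)³ = (4*0²*(72 - 1*0²))³ = (4*0*(72 - 1*0))³ = (4*0*(72 + 0))³ = (4*0*72)³ = 0³ = 0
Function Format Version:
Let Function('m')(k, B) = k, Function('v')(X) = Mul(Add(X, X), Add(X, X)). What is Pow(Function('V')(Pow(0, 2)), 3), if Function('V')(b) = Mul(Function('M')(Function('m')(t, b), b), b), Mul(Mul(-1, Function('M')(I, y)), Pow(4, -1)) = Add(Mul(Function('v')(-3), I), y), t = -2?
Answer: 0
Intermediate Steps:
Function('v')(X) = Mul(4, Pow(X, 2)) (Function('v')(X) = Mul(Mul(2, X), Mul(2, X)) = Mul(4, Pow(X, 2)))
Function('M')(I, y) = Add(Mul(-144, I), Mul(-4, y)) (Function('M')(I, y) = Mul(-4, Add(Mul(Mul(4, Pow(-3, 2)), I), y)) = Mul(-4, Add(Mul(Mul(4, 9), I), y)) = Mul(-4, Add(Mul(36, I), y)) = Mul(-4, Add(y, Mul(36, I))) = Add(Mul(-144, I), Mul(-4, y)))
Function('V')(b) = Mul(b, Add(288, Mul(-4, b))) (Function('V')(b) = Mul(Add(Mul(-144, -2), Mul(-4, b)), b) = Mul(Add(288, Mul(-4, b)), b) = Mul(b, Add(288, Mul(-4, b))))
Pow(Function('V')(Pow(0, 2)), 3) = Pow(Mul(4, Pow(0, 2), Add(72, Mul(-1, Pow(0, 2)))), 3) = Pow(Mul(4, 0, Add(72, Mul(-1, 0))), 3) = Pow(Mul(4, 0, Add(72, 0)), 3) = Pow(Mul(4, 0, 72), 3) = Pow(0, 3) = 0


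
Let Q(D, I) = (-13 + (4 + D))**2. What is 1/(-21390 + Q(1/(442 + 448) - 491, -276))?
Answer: 792100/181081091001 ≈ 4.3743e-6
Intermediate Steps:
Q(D, I) = (-9 + D)**2
1/(-21390 + Q(1/(442 + 448) - 491, -276)) = 1/(-21390 + (-9 + (1/(442 + 448) - 491))**2) = 1/(-21390 + (-9 + (1/890 - 491))**2) = 1/(-21390 + (-9 - 436989/890)**2) = 1/(-21390 + (-444999/890)**2) = 1/(-21390 + 198024110001/792100) = 1/(181081091001/792100) = 792100/181081091001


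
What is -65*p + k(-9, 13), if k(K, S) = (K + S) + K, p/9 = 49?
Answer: -28670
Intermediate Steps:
p = 441 (p = 9*49 = 441)
k(K, S) = S + 2*K
-65*p + k(-9, 13) = -65*441 + (13 + 2*(-9)) = -28665 + (13 - 18) = -28665 - 5 = -28670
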